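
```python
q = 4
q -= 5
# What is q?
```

Trace:
`q = 4` → q = 4
`q -= 5` → q = -1
So q = -1

Answer: -1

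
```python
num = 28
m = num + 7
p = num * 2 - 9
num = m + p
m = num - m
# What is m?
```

Trace:
`num = 28` → num = 28
`m = num + 7` → m = 35
`p = num * 2 - 9` → p = 47
`num = m + p` → num = 82
`m = num - m` → m = 47
So m = 47

Answer: 47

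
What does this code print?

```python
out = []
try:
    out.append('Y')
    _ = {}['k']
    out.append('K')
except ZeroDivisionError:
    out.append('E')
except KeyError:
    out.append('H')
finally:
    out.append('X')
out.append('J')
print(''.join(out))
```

Execution trace: 'Y' (try body) → 'H' (except KeyError) → 'X' (finally) → 'J' (after the try/except). Output: YHXJ

Answer: YHXJ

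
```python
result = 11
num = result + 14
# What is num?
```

Trace:
`result = 11` → result = 11
`num = result + 14` → num = 25
So num = 25

Answer: 25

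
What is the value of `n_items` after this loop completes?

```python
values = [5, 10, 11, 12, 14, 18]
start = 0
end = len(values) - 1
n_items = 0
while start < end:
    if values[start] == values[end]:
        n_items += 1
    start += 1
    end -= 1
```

Count matching pairs from ends
`n_items` takes the values: 0

Answer: 0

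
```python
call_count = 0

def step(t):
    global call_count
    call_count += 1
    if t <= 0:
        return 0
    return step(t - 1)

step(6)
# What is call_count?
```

Linear recursion stepping by 1: 7 calls from t=6 down to ≤0.

Answer: 7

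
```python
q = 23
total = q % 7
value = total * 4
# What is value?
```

Trace:
`q = 23` → q = 23
`total = q % 7` → total = 2
`value = total * 4` → value = 8
So value = 8

Answer: 8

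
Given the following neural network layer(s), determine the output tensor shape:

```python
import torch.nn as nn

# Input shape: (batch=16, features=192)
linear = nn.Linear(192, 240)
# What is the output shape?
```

Input: (16, 192) -> Output: (16, 240)

Answer: (16, 240)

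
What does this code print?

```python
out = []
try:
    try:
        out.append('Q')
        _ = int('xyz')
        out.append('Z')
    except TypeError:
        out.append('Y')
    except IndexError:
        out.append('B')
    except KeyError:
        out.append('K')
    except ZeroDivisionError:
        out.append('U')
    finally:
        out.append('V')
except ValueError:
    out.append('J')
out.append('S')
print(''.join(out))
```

Execution trace: 'Q' (try body) → 'V' (finally) → 'J' (outer except ValueError) → 'S' (after the try/except). Output: QVJS

Answer: QVJS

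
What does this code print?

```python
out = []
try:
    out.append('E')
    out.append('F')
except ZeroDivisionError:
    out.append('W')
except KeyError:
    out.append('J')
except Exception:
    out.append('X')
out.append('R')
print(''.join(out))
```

Execution trace: 'E' (try body) → 'F' (try body, no exception) → 'R' (after the try/except). Output: EFR

Answer: EFR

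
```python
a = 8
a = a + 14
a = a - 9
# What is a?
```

Trace:
`a = 8` → a = 8
`a = a + 14` → a = 22
`a = a - 9` → a = 13
So a = 13

Answer: 13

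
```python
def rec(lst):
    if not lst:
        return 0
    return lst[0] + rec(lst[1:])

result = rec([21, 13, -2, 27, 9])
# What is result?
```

21 + 13 + (-2) + 27 + 9 + 0 = 68

Answer: 68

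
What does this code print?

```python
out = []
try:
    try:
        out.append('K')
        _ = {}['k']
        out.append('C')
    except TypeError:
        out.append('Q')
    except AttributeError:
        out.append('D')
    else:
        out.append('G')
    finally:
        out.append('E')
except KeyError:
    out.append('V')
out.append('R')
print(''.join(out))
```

Execution trace: 'K' (try body) → 'E' (finally) → 'V' (outer except KeyError) → 'R' (after the try/except). Output: KEVR

Answer: KEVR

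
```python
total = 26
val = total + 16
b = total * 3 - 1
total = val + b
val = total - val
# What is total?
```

Trace:
`total = 26` → total = 26
`val = total + 16` → val = 42
`b = total * 3 - 1` → b = 77
`total = val + b` → total = 119
`val = total - val` → val = 77
So total = 119

Answer: 119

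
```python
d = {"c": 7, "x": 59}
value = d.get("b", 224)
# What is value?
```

Trace:
`d = {"c": 7, "x": 59}` → d = {'c': 7, 'x': 59}
`value = d.get("b", 224)` → value = 224
So value = 224

Answer: 224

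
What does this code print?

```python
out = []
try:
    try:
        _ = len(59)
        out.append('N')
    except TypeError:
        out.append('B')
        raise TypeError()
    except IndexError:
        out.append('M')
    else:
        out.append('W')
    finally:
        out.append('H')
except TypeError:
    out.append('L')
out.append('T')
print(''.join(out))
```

Execution trace: 'B' (inner except TypeError) → 'H' (inner finally) → 'L' (outer except TypeError) → 'T' (after the try/except). Output: BHLT

Answer: BHLT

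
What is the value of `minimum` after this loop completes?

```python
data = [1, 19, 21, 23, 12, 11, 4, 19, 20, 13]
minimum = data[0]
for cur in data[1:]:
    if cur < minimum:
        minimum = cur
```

Minimum of [1, 19, 21, 23, 12, 11, 4, 19, 20, 13]
`minimum` takes the values: 1

Answer: 1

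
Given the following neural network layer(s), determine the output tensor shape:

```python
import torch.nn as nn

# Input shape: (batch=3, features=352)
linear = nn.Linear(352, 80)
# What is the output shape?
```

Input: (3, 352) -> Output: (3, 80)

Answer: (3, 80)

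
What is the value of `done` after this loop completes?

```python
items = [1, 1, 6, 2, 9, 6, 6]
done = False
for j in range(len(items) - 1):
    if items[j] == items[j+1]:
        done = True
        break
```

Check consecutive duplicates in [1, 1, 6, 2, 9, 6, 6]
`done` takes the values: False → True

Answer: True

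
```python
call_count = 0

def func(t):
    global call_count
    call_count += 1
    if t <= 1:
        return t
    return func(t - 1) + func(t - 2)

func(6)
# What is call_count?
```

Calls(t) = 1 + Calls(t-1) + Calls(t-2); Calls(0)=Calls(1)=1. For t=6 this gives 25.

Answer: 25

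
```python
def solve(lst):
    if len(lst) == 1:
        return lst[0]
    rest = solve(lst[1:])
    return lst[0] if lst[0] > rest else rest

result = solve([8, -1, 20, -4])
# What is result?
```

Recursive max over [8, -1, 20, -4] = 20

Answer: 20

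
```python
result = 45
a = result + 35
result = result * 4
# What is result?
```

Trace:
`result = 45` → result = 45
`a = result + 35` → a = 80
`result = result * 4` → result = 180
So result = 180

Answer: 180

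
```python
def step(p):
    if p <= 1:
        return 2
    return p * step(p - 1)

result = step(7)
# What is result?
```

step(7) = 7 * 6 * 5 * 4 * 3 * 2 * 2 = 10080

Answer: 10080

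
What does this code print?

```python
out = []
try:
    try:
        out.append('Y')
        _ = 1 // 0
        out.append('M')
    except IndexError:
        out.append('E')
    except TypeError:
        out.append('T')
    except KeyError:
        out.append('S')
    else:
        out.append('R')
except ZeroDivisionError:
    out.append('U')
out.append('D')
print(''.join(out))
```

Execution trace: 'Y' (try body) → 'U' (outer except ZeroDivisionError) → 'D' (after the try/except). Output: YUD

Answer: YUD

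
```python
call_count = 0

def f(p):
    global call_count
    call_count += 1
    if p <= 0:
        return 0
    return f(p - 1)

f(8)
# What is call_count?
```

Linear recursion stepping by 1: 9 calls from p=8 down to ≤0.

Answer: 9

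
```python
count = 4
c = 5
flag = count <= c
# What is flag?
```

Trace:
`count = 4` → count = 4
`c = 5` → c = 5
`flag = count <= c` → flag = True
So flag = True

Answer: True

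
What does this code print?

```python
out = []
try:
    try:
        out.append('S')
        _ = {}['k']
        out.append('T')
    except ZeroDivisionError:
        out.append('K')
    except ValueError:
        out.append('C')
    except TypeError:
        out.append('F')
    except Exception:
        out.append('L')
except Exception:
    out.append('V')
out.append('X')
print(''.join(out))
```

Execution trace: 'S' (inner try body) → 'L' (inner except Exception) → 'X' (after the try/except). Output: SLX

Answer: SLX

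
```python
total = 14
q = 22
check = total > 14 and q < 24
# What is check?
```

Trace:
`total = 14` → total = 14
`q = 22` → q = 22
`check = total > 14 and q < 24` → check = False
So check = False

Answer: False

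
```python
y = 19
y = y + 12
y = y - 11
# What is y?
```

Trace:
`y = 19` → y = 19
`y = y + 12` → y = 31
`y = y - 11` → y = 20
So y = 20

Answer: 20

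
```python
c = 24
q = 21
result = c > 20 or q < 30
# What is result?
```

Trace:
`c = 24` → c = 24
`q = 21` → q = 21
`result = c > 20 or q < 30` → result = True
So result = True

Answer: True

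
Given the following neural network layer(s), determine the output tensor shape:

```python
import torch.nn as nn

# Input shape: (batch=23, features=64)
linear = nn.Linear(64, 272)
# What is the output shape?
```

Input: (23, 64) -> Output: (23, 272)

Answer: (23, 272)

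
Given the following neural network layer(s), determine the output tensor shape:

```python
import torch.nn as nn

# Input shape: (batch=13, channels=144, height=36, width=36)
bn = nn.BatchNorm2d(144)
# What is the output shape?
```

Input: (13, 144, 36, 36) -> Output: (13, 144, 36, 36)

Answer: (13, 144, 36, 36)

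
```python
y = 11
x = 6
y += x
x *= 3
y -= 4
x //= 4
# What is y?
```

Trace:
`y = 11` → y = 11
`x = 6` → x = 6
`y += x` → y = 17
`x *= 3` → x = 18
`y -= 4` → y = 13
`x //= 4` → x = 4
So y = 13

Answer: 13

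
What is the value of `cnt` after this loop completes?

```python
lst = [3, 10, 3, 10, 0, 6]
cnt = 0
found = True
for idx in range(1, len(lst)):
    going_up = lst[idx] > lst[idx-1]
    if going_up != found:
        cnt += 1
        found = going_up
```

Count direction changes in [3, 10, 3, 10, 0, 6]
`cnt` takes the values: 0 → 1 → 2 → 3 → 4

Answer: 4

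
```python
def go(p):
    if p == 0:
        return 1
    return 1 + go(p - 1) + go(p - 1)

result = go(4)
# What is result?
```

go(p) = 1 + 2·go(p-1), go(0)=1. Closed form: (1+1)·2^4 - 1 = 31.

Answer: 31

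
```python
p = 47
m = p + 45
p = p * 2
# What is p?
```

Trace:
`p = 47` → p = 47
`m = p + 45` → m = 92
`p = p * 2` → p = 94
So p = 94

Answer: 94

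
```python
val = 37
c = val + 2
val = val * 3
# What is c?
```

Trace:
`val = 37` → val = 37
`c = val + 2` → c = 39
`val = val * 3` → val = 111
So c = 39

Answer: 39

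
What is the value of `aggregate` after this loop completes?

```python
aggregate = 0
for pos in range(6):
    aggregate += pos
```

Sum of 0 to 5 = 15
`aggregate` takes the values: 0 → 1 → 3 → 6 → 10 → 15

Answer: 15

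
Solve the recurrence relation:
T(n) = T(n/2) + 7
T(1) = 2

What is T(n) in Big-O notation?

Each step divides n by 2 and adds 7. After log_2(n) steps we reach T(1)=2. So T(n) = 7·log_2(n) + 2 = O(log n).

Answer: O(log n)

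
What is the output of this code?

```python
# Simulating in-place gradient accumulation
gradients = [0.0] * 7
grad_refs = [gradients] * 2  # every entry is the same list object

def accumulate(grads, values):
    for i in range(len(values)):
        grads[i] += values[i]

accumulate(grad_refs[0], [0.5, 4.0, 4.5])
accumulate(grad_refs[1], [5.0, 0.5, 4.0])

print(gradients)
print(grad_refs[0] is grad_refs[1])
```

Key concept: gradient accumulation aliasing.
Step by step:
`gradients = [0.0] * 7` → gradients = [0.0, 0.0, 0.0, 0.0, 0.0, 0.0, 0.0]
`grad_refs = [gradients] * 2` → grad_refs = [[0.0, 0.0, 0.0, 0.0, 0.0, 0.0, 0.0], [0.0, 0.0, 0.0, 0.0, 0.0, 0.0, 0.0]]
`accumulate(grad_refs[0], [0.5, 4.0, 4.5])` → gradients = [0.5, 4.0, 4.5, 0.0, 0.0, 0.0, 0.0]; grad_refs = [[0.5, 4.0, 4.5, 0.0, 0.0, 0.0, 0.0], [0.5, 4.0, 4.5, 0.0, 0.0, 0.0, 0.0]]
`accumulate(grad_refs[1], [5.0, 0.5, 4.0])` → gradients = [5.5, 4.5, 8.5, 0.0, 0.0, 0.0, 0.0]; grad_refs = [[5.5, 4.5, 8.5, 0.0, 0.0, 0.0, 0.0], [5.5, 4.5, 8.5, 0.0, 0.0, 0.0, 0.0]]
`print(gradients)` → prints [5.5, 4.5, 8.5, 0.0, 0.0, 0.0, 0.0]
`print(grad_refs[0] is grad_refs[1])` → prints True

Answer:
[5.5, 4.5, 8.5, 0.0, 0.0, 0.0, 0.0]
True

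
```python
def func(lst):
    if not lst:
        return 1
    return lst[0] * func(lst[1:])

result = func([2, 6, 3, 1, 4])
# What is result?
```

Product over [2, 6, 3, 1, 4] = 2 * 6 * 3 * 1 * 4 = 144

Answer: 144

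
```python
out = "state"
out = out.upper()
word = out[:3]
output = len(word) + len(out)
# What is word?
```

Trace:
`out = "state"` → out = 'state'
`out = out.upper()` → out = 'STATE'
`word = out[:3]` → word = 'STA'
`output = len(word) + len(out)` → output = 8
So word = 'STA'

Answer: 'STA'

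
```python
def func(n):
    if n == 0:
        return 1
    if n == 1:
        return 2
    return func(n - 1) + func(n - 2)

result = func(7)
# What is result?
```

Build up from base cases: func(0)=1, func(1)=2, func(2)=3, func(3)=5, func(4)=8, func(5)=13, func(6)=21, ..., func(7)=34

Answer: 34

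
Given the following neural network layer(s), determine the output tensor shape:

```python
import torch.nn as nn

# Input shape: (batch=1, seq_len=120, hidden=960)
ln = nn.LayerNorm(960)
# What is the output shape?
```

Input: (1, 120, 960) -> Output: (1, 120, 960)

Answer: (1, 120, 960)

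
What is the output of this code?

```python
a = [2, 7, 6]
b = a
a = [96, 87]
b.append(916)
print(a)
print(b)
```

Key concept: rebinding vs mutation: a is rebound to a new list, b still points at the original.
Step by step:
`a = [2, 7, 6]` → a = [2, 7, 6]
`b = a` → b = [2, 7, 6] (same object as a)
`a = [96, 87]` → a = [96, 87]
`b.append(916)` → b = [2, 7, 6, 916]
`print(a)` → prints [96, 87]
`print(b)` → prints [2, 7, 6, 916]

Answer:
[96, 87]
[2, 7, 6, 916]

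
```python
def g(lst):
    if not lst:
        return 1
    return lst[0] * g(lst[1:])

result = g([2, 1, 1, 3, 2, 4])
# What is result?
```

Product over [2, 1, 1, 3, 2, 4] = 2 * 1 * 1 * 3 * 2 * 4 = 48

Answer: 48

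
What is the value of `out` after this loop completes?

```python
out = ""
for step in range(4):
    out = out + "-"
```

Repeat '-' 4 times
`out` takes the values: "" → "-" → "--" → "---" → "----"

Answer: "----"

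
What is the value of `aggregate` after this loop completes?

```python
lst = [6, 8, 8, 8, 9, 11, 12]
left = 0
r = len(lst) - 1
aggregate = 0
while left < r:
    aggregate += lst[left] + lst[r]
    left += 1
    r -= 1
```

Sum of pairs from ends
`aggregate` takes the values: 0 → 18 → 37 → 54

Answer: 54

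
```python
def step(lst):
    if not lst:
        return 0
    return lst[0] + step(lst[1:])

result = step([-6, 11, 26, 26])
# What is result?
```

(-6) + 11 + 26 + 26 + 0 = 57

Answer: 57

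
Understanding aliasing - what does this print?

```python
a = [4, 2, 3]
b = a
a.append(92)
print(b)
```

Key concept: basic list aliasing.
Step by step:
`a = [4, 2, 3]` → a = [4, 2, 3]
`b = a` → b = [4, 2, 3] (same object as a)
`a.append(92)` → a = [4, 2, 3, 92] (same object as b); b = [4, 2, 3, 92] (same object as a)
`print(b)` → prints [4, 2, 3, 92]

Answer: [4, 2, 3, 92]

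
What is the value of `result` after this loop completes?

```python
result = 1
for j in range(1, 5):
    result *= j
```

4! = 24
`result` takes the values: 1 → 2 → 6 → 24

Answer: 24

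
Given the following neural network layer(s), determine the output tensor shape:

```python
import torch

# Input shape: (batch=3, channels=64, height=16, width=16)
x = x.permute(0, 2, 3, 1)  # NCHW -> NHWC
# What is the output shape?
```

Input: (3, 64, 16, 16) -> Output: (3, 16, 16, 64)

Answer: (3, 16, 16, 64)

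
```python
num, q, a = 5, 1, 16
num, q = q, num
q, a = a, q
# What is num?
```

Trace:
`num, q, a = 5, 1, 16` → num = 5; q = 1; a = 16
`num, q = q, num` → num = 1; q = 5
`q, a = a, q` → q = 16; a = 5
So num = 1

Answer: 1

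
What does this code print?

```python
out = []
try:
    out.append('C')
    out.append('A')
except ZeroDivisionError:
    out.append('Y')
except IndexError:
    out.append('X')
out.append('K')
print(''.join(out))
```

Execution trace: 'C' (try body) → 'A' (try body, no exception) → 'K' (after the try/except). Output: CAK

Answer: CAK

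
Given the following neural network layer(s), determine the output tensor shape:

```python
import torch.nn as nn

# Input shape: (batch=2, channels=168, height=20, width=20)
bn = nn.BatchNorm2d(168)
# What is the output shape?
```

Input: (2, 168, 20, 20) -> Output: (2, 168, 20, 20)

Answer: (2, 168, 20, 20)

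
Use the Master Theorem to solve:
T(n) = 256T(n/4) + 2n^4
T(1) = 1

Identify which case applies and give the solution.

a=256, b=4, f(n)=2n^4. log_4(256) = 4. Since c=4 = 4, Case 2 applies: T(n) = Θ(n^log_b(a) · log n) = O(n^4 log n).

Answer: O(n^4 log n) - Case 2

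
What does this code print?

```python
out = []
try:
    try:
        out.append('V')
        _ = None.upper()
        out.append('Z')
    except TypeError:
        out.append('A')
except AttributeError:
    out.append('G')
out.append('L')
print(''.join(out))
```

Execution trace: 'V' (try body) → 'G' (outer except AttributeError) → 'L' (after the try/except). Output: VGL

Answer: VGL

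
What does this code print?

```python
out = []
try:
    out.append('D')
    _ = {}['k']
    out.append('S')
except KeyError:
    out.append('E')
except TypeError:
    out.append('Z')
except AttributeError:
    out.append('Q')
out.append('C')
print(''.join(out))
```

Execution trace: 'D' (try body) → 'E' (except KeyError) → 'C' (after the try/except). Output: DEC

Answer: DEC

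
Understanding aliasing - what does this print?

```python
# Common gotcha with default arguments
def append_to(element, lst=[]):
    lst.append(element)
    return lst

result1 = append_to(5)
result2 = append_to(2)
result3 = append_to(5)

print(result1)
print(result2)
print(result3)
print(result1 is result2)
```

Key concept: mutable default argument gotcha.
Step by step:
`result1 = append_to(5)` → result1 = [5]
`result2 = append_to(2)` → result1 = [5, 2] (same object as result2); result2 = [5, 2] (same object as result1)
`result3 = append_to(5)` → result1 = [5, 2, 5] (same object as result2, result3); result2 = [5, 2, 5] (same object as result1, result3); result3 = [5, 2, 5] (same object as result1, result2)
`print(result1)` → prints [5, 2, 5]
`print(result2)` → prints [5, 2, 5]
`print(result3)` → prints [5, 2, 5]
`print(result1 is result2)` → prints True

Answer:
[5, 2, 5]
[5, 2, 5]
[5, 2, 5]
True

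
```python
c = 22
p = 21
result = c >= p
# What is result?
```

Trace:
`c = 22` → c = 22
`p = 21` → p = 21
`result = c >= p` → result = True
So result = True

Answer: True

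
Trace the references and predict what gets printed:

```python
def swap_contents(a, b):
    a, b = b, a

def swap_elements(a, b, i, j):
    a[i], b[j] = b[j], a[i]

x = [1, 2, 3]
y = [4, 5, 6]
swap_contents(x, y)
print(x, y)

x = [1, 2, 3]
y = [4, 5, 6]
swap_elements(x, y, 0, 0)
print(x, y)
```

Key concept: parameter rebinding vs mutation.
Step by step:
`x = [1, 2, 3]` → x = [1, 2, 3]
`y = [4, 5, 6]` → y = [4, 5, 6]
`swap_contents(x, y)` → no visible change to tracked variables
`print(x, y)` → prints [1, 2, 3] [4, 5, 6]
`x = [1, 2, 3]` → x = [1, 2, 3]
`y = [4, 5, 6]` → y = [4, 5, 6]
`swap_elements(x, y, 0, 0)` → x = [4, 2, 3]; y = [1, 5, 6]
`print(x, y)` → prints [4, 2, 3] [1, 5, 6]

Answer:
[1, 2, 3] [4, 5, 6]
[4, 2, 3] [1, 5, 6]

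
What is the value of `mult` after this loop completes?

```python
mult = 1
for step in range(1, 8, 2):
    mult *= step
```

Product of 1, 3, 5, ... up to 7
`mult` takes the values: 1 → 3 → 15 → 105

Answer: 105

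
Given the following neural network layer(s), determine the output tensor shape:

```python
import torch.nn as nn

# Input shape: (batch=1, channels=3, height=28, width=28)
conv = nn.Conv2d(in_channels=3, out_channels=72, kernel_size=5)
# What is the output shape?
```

Input: (1, 3, 28, 28) -> Output: (1, 72, 24, 24)

Answer: (1, 72, 24, 24)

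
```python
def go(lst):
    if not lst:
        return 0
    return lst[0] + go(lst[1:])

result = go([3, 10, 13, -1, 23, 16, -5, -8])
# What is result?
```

3 + 10 + 13 + (-1) + 23 + 16 + (-5) + (-8) + 0 = 51

Answer: 51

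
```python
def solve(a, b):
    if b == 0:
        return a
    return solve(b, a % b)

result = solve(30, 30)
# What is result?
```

solve(30, 30) -> solve(30, 0) -> 30

Answer: 30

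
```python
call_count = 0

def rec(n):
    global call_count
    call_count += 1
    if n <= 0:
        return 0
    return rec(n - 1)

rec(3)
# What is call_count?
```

Linear recursion stepping by 1: 4 calls from n=3 down to ≤0.

Answer: 4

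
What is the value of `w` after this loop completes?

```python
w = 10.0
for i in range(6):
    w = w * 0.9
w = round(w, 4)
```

Exponential decay: 10.0 * 0.9^6
`w` takes the values: 10.0 → 9.0 → 8.1 → 7.29 → 6.561 → 5.9049 → 5.31441 → 5.3144

Answer: 5.3144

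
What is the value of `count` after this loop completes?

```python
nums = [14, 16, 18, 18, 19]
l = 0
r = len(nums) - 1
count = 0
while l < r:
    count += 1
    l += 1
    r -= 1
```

Iterations until pointers meet (list length 5)
`count` takes the values: 0 → 1 → 2

Answer: 2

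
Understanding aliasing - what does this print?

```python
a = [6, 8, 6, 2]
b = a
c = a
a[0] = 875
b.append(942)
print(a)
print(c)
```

Key concept: multiple aliases.
Step by step:
`a = [6, 8, 6, 2]` → a = [6, 8, 6, 2]
`b = a` → b = [6, 8, 6, 2] (same object as a)
`c = a` → c = [6, 8, 6, 2] (same object as a, b)
`a[0] = 875` → a = [875, 8, 6, 2] (same object as b, c); b = [875, 8, 6, 2] (same object as a, c); c = [875, 8, 6, 2] (same object as a, b)
`b.append(942)` → a = [875, 8, 6, 2, 942] (same object as b, c); b = [875, 8, 6, 2, 942] (same object as a, c); c = [875, 8, 6, 2, 942] (same object as a, b)
`print(a)` → prints [875, 8, 6, 2, 942]
`print(c)` → prints [875, 8, 6, 2, 942]

Answer:
[875, 8, 6, 2, 942]
[875, 8, 6, 2, 942]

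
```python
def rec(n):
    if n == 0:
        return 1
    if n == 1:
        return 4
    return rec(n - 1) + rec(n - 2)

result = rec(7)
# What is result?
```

Build up from base cases: rec(0)=1, rec(1)=4, rec(2)=5, rec(3)=9, rec(4)=14, rec(5)=23, rec(6)=37, ..., rec(7)=60

Answer: 60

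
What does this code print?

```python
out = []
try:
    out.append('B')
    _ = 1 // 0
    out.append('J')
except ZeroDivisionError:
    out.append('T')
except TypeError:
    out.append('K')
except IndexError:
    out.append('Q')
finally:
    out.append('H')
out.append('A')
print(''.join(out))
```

Execution trace: 'B' (try body) → 'T' (except ZeroDivisionError) → 'H' (finally) → 'A' (after the try/except). Output: BTHA

Answer: BTHA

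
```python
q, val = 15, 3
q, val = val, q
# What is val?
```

Trace:
`q, val = 15, 3` → q = 15; val = 3
`q, val = val, q` → q = 3; val = 15
So val = 15

Answer: 15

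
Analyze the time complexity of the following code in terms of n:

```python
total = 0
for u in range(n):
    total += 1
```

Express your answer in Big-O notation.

Each loop level contributes: n. Multiplying the contributions gives O(n).

Answer: O(n)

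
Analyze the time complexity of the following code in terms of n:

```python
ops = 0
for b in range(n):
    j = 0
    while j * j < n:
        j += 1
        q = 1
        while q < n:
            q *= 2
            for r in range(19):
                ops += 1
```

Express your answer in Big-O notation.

Each loop level contributes: n × √n × log n × 1. Multiplying the contributions gives O(n√n log n).

Answer: O(n√n log n)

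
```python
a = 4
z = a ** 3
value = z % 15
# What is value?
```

Trace:
`a = 4` → a = 4
`z = a ** 3` → z = 64
`value = z % 15` → value = 4
So value = 4

Answer: 4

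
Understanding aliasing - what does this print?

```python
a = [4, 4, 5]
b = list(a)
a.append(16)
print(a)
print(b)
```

Key concept: list() constructor creates copy.
Step by step:
`a = [4, 4, 5]` → a = [4, 4, 5]
`b = list(a)` → b = [4, 4, 5]
`a.append(16)` → a = [4, 4, 5, 16]
`print(a)` → prints [4, 4, 5, 16]
`print(b)` → prints [4, 4, 5]

Answer:
[4, 4, 5, 16]
[4, 4, 5]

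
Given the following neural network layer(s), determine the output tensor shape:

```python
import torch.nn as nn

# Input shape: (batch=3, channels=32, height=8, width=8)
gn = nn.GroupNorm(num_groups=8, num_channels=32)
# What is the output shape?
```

Input: (3, 32, 8, 8) -> Output: (3, 32, 8, 8)

Answer: (3, 32, 8, 8)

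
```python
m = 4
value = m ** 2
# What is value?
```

Trace:
`m = 4` → m = 4
`value = m ** 2` → value = 16
So value = 16

Answer: 16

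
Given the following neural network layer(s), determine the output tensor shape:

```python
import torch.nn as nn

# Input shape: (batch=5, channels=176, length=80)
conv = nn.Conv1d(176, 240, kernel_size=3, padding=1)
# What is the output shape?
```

Input: (5, 176, 80) -> Output: (5, 240, 80)

Answer: (5, 240, 80)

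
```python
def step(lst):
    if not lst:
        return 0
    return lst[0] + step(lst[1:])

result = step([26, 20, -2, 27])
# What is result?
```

26 + 20 + (-2) + 27 + 0 = 71

Answer: 71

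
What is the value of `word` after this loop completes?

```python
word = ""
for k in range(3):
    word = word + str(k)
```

Concatenate digits 0 to 2
`word` takes the values: "" → "0" → "01" → "012"

Answer: "012"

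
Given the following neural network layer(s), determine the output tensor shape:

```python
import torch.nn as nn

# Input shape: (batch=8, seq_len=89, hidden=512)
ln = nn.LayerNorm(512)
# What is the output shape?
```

Input: (8, 89, 512) -> Output: (8, 89, 512)

Answer: (8, 89, 512)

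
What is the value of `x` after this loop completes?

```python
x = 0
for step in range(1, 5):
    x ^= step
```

XOR of 1 to 4
`x` takes the values: 0 → 1 → 3 → 0 → 4

Answer: 4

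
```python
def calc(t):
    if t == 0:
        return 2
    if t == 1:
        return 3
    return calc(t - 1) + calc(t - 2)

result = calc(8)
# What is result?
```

Build up from base cases: calc(0)=2, calc(1)=3, calc(2)=5, calc(3)=8, calc(4)=13, calc(5)=21, calc(6)=34, ..., calc(8)=89

Answer: 89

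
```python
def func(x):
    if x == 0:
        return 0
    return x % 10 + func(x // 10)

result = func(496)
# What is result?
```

Sum of digits of 496: 6 + 9 + 4 = 19

Answer: 19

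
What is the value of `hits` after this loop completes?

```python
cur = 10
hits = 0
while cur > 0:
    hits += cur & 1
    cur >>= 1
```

Count set bits in 10 (binary: 0b1010)
`hits` takes the values: 0 → 1 → 2

Answer: 2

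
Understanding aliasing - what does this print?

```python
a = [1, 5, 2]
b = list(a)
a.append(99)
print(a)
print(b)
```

Key concept: list() constructor creates copy.
Step by step:
`a = [1, 5, 2]` → a = [1, 5, 2]
`b = list(a)` → b = [1, 5, 2]
`a.append(99)` → a = [1, 5, 2, 99]
`print(a)` → prints [1, 5, 2, 99]
`print(b)` → prints [1, 5, 2]

Answer:
[1, 5, 2, 99]
[1, 5, 2]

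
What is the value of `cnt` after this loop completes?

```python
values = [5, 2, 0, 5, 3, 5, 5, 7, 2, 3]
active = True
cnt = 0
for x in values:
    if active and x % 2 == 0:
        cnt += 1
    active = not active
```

Count even values at even positions
`cnt` takes the values: 0 → 1 → 2

Answer: 2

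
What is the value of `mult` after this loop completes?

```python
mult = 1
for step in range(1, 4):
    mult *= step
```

3! = 6
`mult` takes the values: 1 → 2 → 6

Answer: 6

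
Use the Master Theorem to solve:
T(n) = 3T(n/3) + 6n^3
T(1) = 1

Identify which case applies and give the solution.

a=3, b=3, f(n)=6n^3. log_3(3) = 1. Since c=3 > 1 and the regularity condition holds (3(n/3)^3 = (3/3^3)n^3 with 3/3^3 < 1), Case 3 applies: T(n) = Θ(f(n)) = O(n^3).

Answer: O(n^3) - Case 3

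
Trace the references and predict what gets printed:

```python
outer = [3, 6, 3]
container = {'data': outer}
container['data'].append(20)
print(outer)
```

Key concept: dict holds reference to list.
Step by step:
`outer = [3, 6, 3]` → outer = [3, 6, 3]
`container = {'data': outer}` → container = {'data': [3, 6, 3]}
`container['data'].append(20)` → outer = [3, 6, 3, 20]; container = {'data': [3, 6, 3, 20]}
`print(outer)` → prints [3, 6, 3, 20]

Answer: [3, 6, 3, 20]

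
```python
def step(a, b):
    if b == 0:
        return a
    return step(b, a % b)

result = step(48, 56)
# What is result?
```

step(48, 56) -> step(56, 48) -> step(48, 8) -> step(8, 0) -> 8

Answer: 8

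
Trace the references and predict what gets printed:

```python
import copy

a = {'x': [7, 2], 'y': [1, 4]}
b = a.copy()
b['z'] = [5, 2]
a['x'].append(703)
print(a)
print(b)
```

Key concept: shallow copy of dict with mutable values.
Step by step:
`a = {'x': [7, 2], 'y': [1, 4]}` → a = {'x': [7, 2], 'y': [1, 4]}
`b = a.copy()` → b = {'x': [7, 2], 'y': [1, 4]}
`b['z'] = [5, 2]` → b = {'x': [7, 2], 'y': [1, 4], 'z': [5, 2]}
`a['x'].append(703)` → a = {'x': [7, 2, 703], 'y': [1, 4]}; b = {'x': [7, 2, 703], 'y': [1, 4], 'z': [5, 2]}
`print(a)` → prints {'x': [7, 2, 703], 'y': [1, 4]}
`print(b)` → prints {'x': [7, 2, 703], 'y': [1, 4], 'z': [5, 2]}

Answer:
{'x': [7, 2, 703], 'y': [1, 4]}
{'x': [7, 2, 703], 'y': [1, 4], 'z': [5, 2]}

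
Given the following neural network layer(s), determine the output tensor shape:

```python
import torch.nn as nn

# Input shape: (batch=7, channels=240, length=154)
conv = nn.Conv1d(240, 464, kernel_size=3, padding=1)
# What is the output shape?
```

Input: (7, 240, 154) -> Output: (7, 464, 154)

Answer: (7, 464, 154)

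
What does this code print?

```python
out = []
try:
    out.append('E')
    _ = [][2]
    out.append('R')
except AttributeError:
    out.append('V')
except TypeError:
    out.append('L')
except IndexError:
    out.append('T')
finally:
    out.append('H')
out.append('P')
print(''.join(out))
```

Execution trace: 'E' (try body) → 'T' (except IndexError) → 'H' (finally) → 'P' (after the try/except). Output: ETHP

Answer: ETHP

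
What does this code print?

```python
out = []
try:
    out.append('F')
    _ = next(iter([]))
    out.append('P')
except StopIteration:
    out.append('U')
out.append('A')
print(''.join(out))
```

Execution trace: 'F' (try body) → 'U' (except StopIteration) → 'A' (after the try/except). Output: FUA

Answer: FUA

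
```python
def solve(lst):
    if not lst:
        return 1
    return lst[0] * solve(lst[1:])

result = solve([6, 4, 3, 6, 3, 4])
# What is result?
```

Product over [6, 4, 3, 6, 3, 4] = 6 * 4 * 3 * 6 * 3 * 4 = 5184

Answer: 5184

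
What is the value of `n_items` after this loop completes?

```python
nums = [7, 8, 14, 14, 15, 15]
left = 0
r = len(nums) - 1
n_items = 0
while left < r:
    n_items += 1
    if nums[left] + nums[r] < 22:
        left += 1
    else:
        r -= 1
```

Steps to find pair summing to 22
`n_items` takes the values: 0 → 1 → 2 → 3 → 4 → 5

Answer: 5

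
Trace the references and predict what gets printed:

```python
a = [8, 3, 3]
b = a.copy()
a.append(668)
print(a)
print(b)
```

Key concept: list.copy() creates independent copy.
Step by step:
`a = [8, 3, 3]` → a = [8, 3, 3]
`b = a.copy()` → b = [8, 3, 3]
`a.append(668)` → a = [8, 3, 3, 668]
`print(a)` → prints [8, 3, 3, 668]
`print(b)` → prints [8, 3, 3]

Answer:
[8, 3, 3, 668]
[8, 3, 3]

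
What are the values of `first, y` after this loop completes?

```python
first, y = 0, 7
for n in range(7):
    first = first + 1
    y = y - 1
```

first goes 0→7, y goes 7→0
`first, y` takes the values: (0, 7) → (1, 7) → (1, 6) → (2, 6) → (2, 5) → (3, 5) → (3, 4) → (4, 4) → (4, 3) → (5, 3) → (5, 2) → (6, 2) → (6, 1) → (7, 1) → (7, 0)

Answer: 7, 0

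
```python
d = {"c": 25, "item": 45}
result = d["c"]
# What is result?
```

Trace:
`d = {"c": 25, "item": 45}` → d = {'c': 25, 'item': 45}
`result = d["c"]` → result = 25
So result = 25

Answer: 25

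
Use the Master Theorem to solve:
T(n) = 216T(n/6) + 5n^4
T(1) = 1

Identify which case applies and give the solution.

a=216, b=6, f(n)=5n^4. log_6(216) = 3. Since c=4 > 3 and the regularity condition holds (216(n/6)^4 = (216/6^4)n^4 with 216/6^4 < 1), Case 3 applies: T(n) = Θ(f(n)) = O(n^4).

Answer: O(n^4) - Case 3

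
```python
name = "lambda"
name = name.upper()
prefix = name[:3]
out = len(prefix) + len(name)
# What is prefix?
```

Trace:
`name = "lambda"` → name = 'lambda'
`name = name.upper()` → name = 'LAMBDA'
`prefix = name[:3]` → prefix = 'LAM'
`out = len(prefix) + len(name)` → out = 9
So prefix = 'LAM'

Answer: 'LAM'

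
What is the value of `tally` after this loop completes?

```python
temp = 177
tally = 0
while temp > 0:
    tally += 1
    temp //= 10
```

Count digits by repeated division by 10
`tally` takes the values: 0 → 1 → 2 → 3

Answer: 3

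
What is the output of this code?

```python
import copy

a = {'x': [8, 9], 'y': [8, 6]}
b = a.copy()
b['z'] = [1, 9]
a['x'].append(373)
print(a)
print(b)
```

Key concept: shallow copy of dict with mutable values.
Step by step:
`a = {'x': [8, 9], 'y': [8, 6]}` → a = {'x': [8, 9], 'y': [8, 6]}
`b = a.copy()` → b = {'x': [8, 9], 'y': [8, 6]}
`b['z'] = [1, 9]` → b = {'x': [8, 9], 'y': [8, 6], 'z': [1, 9]}
`a['x'].append(373)` → a = {'x': [8, 9, 373], 'y': [8, 6]}; b = {'x': [8, 9, 373], 'y': [8, 6], 'z': [1, 9]}
`print(a)` → prints {'x': [8, 9, 373], 'y': [8, 6]}
`print(b)` → prints {'x': [8, 9, 373], 'y': [8, 6], 'z': [1, 9]}

Answer:
{'x': [8, 9, 373], 'y': [8, 6]}
{'x': [8, 9, 373], 'y': [8, 6], 'z': [1, 9]}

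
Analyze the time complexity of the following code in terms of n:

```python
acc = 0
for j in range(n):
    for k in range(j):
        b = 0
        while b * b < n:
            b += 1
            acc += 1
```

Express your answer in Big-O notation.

Each loop level contributes: n × n × √n. Multiplying the contributions gives O(n^2√n).

Answer: O(n^2√n)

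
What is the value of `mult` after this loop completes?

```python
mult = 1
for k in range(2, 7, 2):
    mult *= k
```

Product of even numbers 2 to 6
`mult` takes the values: 1 → 2 → 8 → 48

Answer: 48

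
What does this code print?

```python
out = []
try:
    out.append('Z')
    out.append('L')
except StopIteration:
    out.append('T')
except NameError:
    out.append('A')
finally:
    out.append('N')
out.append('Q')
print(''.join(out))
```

Execution trace: 'Z' (try body) → 'L' (try body, no exception) → 'N' (finally) → 'Q' (after the try/except). Output: ZLNQ

Answer: ZLNQ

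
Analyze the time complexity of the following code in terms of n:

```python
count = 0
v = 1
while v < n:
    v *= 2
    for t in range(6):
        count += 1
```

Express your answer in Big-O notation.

Each loop level contributes: log n × 1. Multiplying the contributions gives O(log n).

Answer: O(log n)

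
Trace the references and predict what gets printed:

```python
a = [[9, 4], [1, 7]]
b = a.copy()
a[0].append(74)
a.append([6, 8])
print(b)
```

Key concept: shallow copy with nested lists.
Step by step:
`a = [[9, 4], [1, 7]]` → a = [[9, 4], [1, 7]]
`b = a.copy()` → b = [[9, 4], [1, 7]]
`a[0].append(74)` → a = [[9, 4, 74], [1, 7]]; b = [[9, 4, 74], [1, 7]]
`a.append([6, 8])` → a = [[9, 4, 74], [1, 7], [6, 8]]
`print(b)` → prints [[9, 4, 74], [1, 7]]

Answer: [[9, 4, 74], [1, 7]]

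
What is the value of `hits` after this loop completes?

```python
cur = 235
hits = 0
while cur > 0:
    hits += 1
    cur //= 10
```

Count digits by repeated division by 10
`hits` takes the values: 0 → 1 → 2 → 3

Answer: 3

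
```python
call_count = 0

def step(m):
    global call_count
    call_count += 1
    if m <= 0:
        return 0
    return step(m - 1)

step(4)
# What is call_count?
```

Linear recursion stepping by 1: 5 calls from m=4 down to ≤0.

Answer: 5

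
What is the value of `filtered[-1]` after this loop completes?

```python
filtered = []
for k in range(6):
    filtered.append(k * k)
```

Last element of squares 0 to 5
`filtered` takes the values: [] → [0] → [0, 1] → [0, 1, 4] → [0, 1, 4, 9] → [0, 1, 4, 9, 16] → [0, 1, 4, 9, 16, 25]
So `filtered[-1]` = 25

Answer: 25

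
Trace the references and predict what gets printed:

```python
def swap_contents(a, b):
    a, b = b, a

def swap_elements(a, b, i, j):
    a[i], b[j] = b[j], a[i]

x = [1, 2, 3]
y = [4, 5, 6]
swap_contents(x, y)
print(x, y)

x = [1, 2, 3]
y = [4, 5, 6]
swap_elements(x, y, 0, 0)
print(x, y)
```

Key concept: parameter rebinding vs mutation.
Step by step:
`x = [1, 2, 3]` → x = [1, 2, 3]
`y = [4, 5, 6]` → y = [4, 5, 6]
`swap_contents(x, y)` → no visible change to tracked variables
`print(x, y)` → prints [1, 2, 3] [4, 5, 6]
`x = [1, 2, 3]` → x = [1, 2, 3]
`y = [4, 5, 6]` → y = [4, 5, 6]
`swap_elements(x, y, 0, 0)` → x = [4, 2, 3]; y = [1, 5, 6]
`print(x, y)` → prints [4, 2, 3] [1, 5, 6]

Answer:
[1, 2, 3] [4, 5, 6]
[4, 2, 3] [1, 5, 6]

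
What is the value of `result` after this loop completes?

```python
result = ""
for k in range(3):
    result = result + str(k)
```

Concatenate digits 0 to 2
`result` takes the values: "" → "0" → "01" → "012"

Answer: "012"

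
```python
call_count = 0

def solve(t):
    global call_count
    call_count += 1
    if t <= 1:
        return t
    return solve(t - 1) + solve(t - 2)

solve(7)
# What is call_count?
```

Calls(t) = 1 + Calls(t-1) + Calls(t-2); Calls(0)=Calls(1)=1. For t=7 this gives 41.

Answer: 41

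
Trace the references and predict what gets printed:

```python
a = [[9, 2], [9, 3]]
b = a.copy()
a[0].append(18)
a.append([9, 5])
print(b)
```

Key concept: shallow copy with nested lists.
Step by step:
`a = [[9, 2], [9, 3]]` → a = [[9, 2], [9, 3]]
`b = a.copy()` → b = [[9, 2], [9, 3]]
`a[0].append(18)` → a = [[9, 2, 18], [9, 3]]; b = [[9, 2, 18], [9, 3]]
`a.append([9, 5])` → a = [[9, 2, 18], [9, 3], [9, 5]]
`print(b)` → prints [[9, 2, 18], [9, 3]]

Answer: [[9, 2, 18], [9, 3]]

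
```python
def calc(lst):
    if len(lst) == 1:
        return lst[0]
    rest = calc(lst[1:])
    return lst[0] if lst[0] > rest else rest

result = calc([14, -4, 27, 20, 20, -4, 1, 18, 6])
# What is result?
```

Recursive max over [14, -4, 27, 20, 20, -4, 1, 18, 6] = 27

Answer: 27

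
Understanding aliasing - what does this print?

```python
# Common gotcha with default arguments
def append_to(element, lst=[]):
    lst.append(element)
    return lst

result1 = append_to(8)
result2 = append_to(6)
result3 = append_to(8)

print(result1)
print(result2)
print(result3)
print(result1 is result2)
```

Key concept: mutable default argument gotcha.
Step by step:
`result1 = append_to(8)` → result1 = [8]
`result2 = append_to(6)` → result1 = [8, 6] (same object as result2); result2 = [8, 6] (same object as result1)
`result3 = append_to(8)` → result1 = [8, 6, 8] (same object as result2, result3); result2 = [8, 6, 8] (same object as result1, result3); result3 = [8, 6, 8] (same object as result1, result2)
`print(result1)` → prints [8, 6, 8]
`print(result2)` → prints [8, 6, 8]
`print(result3)` → prints [8, 6, 8]
`print(result1 is result2)` → prints True

Answer:
[8, 6, 8]
[8, 6, 8]
[8, 6, 8]
True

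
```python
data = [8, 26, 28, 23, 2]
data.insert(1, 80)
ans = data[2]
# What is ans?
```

Trace:
`data = [8, 26, 28, 23, 2]` → data = [8, 26, 28, 23, 2]
`data.insert(1, 80)` → data = [8, 80, 26, 28, 23, 2]
`ans = data[2]` → ans = 26
So ans = 26

Answer: 26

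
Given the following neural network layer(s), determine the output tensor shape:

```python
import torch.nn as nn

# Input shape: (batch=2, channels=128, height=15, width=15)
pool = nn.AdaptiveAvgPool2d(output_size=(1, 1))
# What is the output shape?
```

Input: (2, 128, 15, 15) -> Output: (2, 128, 1, 1)

Answer: (2, 128, 1, 1)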